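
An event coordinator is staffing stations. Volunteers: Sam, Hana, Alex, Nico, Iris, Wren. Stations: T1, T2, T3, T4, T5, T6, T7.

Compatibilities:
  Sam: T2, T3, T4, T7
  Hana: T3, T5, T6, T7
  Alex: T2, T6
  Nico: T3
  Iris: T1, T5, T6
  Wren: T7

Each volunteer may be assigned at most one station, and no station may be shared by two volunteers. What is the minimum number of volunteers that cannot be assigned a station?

For example, pair Sam–T4, Hana–T6, Alex–T2, Nico–T3, Iris–T5, Wren–T7.
This saturates every volunteer, so 6 is the maximum.
That matches 6 of the 6, leaving 0 unmatched; no matching can do better.

0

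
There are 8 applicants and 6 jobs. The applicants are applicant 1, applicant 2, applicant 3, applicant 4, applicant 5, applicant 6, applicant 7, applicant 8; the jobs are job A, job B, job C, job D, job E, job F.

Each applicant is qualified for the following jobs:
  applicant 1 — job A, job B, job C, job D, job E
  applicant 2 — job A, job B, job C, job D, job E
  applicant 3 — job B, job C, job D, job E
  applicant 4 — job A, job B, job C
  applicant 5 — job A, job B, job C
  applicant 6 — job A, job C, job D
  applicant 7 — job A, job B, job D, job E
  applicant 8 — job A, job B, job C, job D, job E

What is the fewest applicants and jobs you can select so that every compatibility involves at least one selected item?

5

The 5 edges applicant 1–job D, applicant 2–job C, applicant 3–job E, applicant 4–job B, applicant 5–job A form a matching, so any vertex cover needs at least 5 vertices (one per matched edge).
Conversely {job A, job B, job C, job D, job E} meets every edge and has exactly 5 vertices, so 5 is optimal.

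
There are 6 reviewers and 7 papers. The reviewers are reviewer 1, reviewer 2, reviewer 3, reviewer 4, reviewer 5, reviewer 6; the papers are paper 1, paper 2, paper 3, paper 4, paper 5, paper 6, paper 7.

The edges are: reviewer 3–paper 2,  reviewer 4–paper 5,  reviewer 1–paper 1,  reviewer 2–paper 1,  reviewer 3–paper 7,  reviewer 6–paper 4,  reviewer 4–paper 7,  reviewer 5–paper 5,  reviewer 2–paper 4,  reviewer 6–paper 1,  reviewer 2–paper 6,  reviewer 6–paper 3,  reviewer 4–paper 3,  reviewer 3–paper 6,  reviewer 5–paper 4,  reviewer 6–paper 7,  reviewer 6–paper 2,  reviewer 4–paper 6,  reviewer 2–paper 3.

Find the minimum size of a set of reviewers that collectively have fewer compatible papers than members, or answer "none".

A matching saturating every reviewer exists, for instance reviewer 1→paper 1, reviewer 2→paper 6, reviewer 3→paper 7, reviewer 4→paper 3, reviewer 5→paper 4, reviewer 6→paper 2.
By Hall's marriage theorem, this means |N(S)| ≥ |S| for every subset S, so no violating subset exists.

none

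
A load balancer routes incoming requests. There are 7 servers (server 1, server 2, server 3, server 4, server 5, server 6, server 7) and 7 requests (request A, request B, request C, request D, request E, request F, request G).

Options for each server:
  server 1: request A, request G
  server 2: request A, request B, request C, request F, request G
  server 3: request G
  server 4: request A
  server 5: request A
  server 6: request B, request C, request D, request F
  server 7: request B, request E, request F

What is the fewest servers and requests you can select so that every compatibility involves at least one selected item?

5

{server 2, server 6, server 7, request A, request G} is a vertex cover of size 5: every edge has an endpoint in this set.
No smaller cover exists because server 1–request A, server 2–request C, server 3–request G, server 6–request D, server 7–request F is a matching of size 5, and a cover must include an endpoint of each of these disjoint edges (König's theorem).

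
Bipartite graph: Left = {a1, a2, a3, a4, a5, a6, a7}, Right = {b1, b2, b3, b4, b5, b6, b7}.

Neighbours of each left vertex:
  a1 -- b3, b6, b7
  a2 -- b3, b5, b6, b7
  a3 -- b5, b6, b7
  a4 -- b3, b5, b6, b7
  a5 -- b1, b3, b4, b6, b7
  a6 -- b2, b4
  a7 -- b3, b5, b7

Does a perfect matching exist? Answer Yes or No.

No

The set {a1, a2, a3, a4, a7} has only 4 neighbours ({b3, b5, b6, b7}), so by Hall's theorem at most 6 of the 7 left vertices can be matched.
Hence no matching covers every left vertex.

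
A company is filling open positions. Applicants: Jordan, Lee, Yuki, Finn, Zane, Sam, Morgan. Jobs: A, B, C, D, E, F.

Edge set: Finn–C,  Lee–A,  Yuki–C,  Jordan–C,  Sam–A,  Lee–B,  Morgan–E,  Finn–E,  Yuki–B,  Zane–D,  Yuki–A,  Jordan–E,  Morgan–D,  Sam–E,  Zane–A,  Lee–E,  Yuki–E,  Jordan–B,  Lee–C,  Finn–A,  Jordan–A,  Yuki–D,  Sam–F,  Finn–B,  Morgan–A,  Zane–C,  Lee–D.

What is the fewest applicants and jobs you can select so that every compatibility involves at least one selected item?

The 6 edges Jordan–E, Lee–A, Yuki–D, Finn–B, Zane–C, Sam–F form a matching, so any vertex cover needs at least 6 vertices (one per matched edge).
Conversely {Sam, A, B, C, D, E} meets every edge and has exactly 6 vertices, so 6 is optimal.

6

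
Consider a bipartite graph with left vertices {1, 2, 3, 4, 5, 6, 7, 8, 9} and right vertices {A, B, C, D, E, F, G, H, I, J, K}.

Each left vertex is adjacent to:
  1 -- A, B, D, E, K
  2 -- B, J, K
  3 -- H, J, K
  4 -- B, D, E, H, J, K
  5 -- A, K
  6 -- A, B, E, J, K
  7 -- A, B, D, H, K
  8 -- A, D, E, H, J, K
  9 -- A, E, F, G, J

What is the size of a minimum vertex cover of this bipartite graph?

8

A maximum matching has 8 edges (e.g. 1–D, 2–B, 3–H, 4–J, 5–A, 6–E, 7–K, 9–G).
By König's theorem the minimum vertex cover has the same size. One such cover is {9, A, B, D, E, H, J, K}.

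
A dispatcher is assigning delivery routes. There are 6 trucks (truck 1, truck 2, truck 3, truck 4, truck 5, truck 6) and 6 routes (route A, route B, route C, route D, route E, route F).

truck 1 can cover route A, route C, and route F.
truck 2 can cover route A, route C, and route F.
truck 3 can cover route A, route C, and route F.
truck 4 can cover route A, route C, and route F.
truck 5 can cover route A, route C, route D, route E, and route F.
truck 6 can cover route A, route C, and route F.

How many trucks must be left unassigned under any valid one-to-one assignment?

2

A valid assignment of size 4: truck 1→route A, truck 2→route C, truck 3→route F, truck 5→route E.
The set {truck 1, truck 2, truck 3, truck 4, truck 6} has only 3 neighbours ({route A, route C, route F}), so by Hall's theorem at most 4 of the 6 trucks can be matched.
That matches 4 of the 6, leaving 2 unmatched; no matching can do better.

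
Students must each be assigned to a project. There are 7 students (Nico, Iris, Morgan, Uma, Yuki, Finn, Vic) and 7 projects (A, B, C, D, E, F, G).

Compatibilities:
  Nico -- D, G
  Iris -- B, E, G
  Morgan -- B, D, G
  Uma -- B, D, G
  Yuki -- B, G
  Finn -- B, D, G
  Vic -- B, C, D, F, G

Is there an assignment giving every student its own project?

The set {Nico, Morgan, Uma, Yuki, Finn} has only 3 neighbours ({B, D, G}), so by Hall's theorem at most 5 of the 7 students can be matched.
Hence no matching covers every student.

No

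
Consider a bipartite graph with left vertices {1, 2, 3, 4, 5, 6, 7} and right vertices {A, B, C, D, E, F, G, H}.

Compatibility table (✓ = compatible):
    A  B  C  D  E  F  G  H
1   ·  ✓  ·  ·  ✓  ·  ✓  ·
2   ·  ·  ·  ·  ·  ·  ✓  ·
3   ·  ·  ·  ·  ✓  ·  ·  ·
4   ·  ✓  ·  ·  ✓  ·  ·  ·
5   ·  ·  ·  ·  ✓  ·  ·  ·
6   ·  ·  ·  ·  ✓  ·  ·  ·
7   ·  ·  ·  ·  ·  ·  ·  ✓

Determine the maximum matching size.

4

For example, pair 1–B, 2–G, 3–E, 7–H.
The set {1, 2, 3, 4, 5, 6} has only 3 neighbours ({B, E, G}), so by Hall's theorem at most 4 of the 7 left vertices can be matched.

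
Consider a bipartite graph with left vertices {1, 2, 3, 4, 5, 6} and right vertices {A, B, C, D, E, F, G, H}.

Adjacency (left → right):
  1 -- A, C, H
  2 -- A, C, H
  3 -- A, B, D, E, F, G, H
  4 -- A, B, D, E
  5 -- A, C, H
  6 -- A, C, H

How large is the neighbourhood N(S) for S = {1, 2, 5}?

3

The union of neighbours of {1, 2, 5} is {A, C, H}, which has 3 elements.
Since |N(S)| = 3 ≥ |S| = 3, Hall's condition holds for this subset.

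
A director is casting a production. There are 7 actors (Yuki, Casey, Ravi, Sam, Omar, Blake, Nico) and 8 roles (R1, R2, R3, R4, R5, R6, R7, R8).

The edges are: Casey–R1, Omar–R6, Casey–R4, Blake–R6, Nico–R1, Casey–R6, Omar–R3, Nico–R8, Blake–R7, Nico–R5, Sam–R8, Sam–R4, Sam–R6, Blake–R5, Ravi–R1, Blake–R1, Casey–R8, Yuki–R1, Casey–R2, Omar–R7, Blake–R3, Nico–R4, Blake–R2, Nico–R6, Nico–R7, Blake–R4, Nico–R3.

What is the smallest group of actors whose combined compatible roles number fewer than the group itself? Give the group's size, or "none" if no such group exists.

Take S = {Yuki, Ravi}. Its neighbourhood is {R1}, so |N(S)| = 1 < |S| = 2.
No single vertex violates Hall's condition since each has at least one neighbour, so 2 is the minimum.

2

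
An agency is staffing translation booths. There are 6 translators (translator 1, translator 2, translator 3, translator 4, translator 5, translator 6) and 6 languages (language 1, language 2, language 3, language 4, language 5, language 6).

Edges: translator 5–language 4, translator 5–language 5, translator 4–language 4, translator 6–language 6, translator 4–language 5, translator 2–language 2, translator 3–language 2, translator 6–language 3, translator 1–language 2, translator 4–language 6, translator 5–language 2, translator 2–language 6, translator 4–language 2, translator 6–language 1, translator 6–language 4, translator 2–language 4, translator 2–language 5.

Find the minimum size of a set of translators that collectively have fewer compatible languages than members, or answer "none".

2

Take S = {translator 1, translator 3}. Its neighbourhood is {language 2}, so |N(S)| = 1 < |S| = 2.
No single vertex violates Hall's condition since each has at least one neighbour, so 2 is the minimum.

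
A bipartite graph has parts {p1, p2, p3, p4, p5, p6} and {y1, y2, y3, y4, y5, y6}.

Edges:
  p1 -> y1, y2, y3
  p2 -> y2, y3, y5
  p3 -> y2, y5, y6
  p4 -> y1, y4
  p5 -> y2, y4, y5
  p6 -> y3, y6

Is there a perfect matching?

One maximum matching: p1-y1, p2-y2, p3-y6, p4-y4, p5-y5, p6-y3.
All 6 left vertices are covered.

Yes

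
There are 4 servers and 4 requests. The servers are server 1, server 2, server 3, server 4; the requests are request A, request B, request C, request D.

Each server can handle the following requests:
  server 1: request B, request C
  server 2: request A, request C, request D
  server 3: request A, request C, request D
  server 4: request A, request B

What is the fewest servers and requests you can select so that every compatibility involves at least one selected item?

4

A maximum matching has 4 edges (e.g. server 1–request B, server 2–request C, server 3–request D, server 4–request A).
By König's theorem the minimum vertex cover has the same size. One such cover is {server 1, server 2, server 3, server 4}.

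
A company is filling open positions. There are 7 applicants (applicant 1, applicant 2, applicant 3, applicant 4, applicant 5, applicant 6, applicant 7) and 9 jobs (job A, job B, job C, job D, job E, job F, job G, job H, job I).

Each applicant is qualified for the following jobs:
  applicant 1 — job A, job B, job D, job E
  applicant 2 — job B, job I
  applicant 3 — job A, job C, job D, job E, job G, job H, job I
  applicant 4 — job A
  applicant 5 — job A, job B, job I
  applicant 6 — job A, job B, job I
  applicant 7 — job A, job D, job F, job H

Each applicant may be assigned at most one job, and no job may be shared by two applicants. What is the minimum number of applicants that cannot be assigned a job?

One maximum matching: applicant 1→job E, applicant 2→job B, applicant 3→job D, applicant 4→job A, applicant 5→job I, applicant 7→job H.
The set {applicant 2, applicant 4, applicant 5, applicant 6} has only 3 neighbours ({job A, job B, job I}), so by Hall's theorem at most 6 of the 7 applicants can be matched.
That matches 6 of the 7, leaving 1 unmatched; no matching can do better.

1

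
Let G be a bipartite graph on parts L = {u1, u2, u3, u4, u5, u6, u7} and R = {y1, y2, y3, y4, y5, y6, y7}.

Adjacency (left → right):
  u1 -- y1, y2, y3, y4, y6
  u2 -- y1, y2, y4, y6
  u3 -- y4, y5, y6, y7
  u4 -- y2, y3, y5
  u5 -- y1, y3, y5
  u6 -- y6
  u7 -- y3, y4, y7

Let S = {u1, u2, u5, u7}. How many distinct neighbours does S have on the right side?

7

The union of neighbours of {u1, u2, u5, u7} is {y1, y2, y3, y4, y5, y6, y7}, which has 7 elements.
Since |N(S)| = 7 ≥ |S| = 4, Hall's condition holds for this subset.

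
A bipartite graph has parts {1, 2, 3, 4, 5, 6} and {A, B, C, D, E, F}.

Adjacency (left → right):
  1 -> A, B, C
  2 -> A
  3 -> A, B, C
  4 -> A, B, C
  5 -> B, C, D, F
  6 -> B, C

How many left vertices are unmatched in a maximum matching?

2

For example, pair 1-C, 2-A, 3-B, 5-F.
The set {1, 2, 3, 4, 6} has only 3 neighbours ({A, B, C}), so by Hall's theorem at most 4 of the 6 left vertices can be matched.
That matches 4 of the 6, leaving 2 unmatched; no matching can do better.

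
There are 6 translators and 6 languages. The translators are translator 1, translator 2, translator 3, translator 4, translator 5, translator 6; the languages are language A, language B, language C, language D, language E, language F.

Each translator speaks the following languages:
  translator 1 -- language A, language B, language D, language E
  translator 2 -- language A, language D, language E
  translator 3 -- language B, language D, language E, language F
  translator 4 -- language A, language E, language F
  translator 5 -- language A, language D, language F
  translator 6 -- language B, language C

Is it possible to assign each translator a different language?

Yes

For example, pair translator 1–language B, translator 2–language D, translator 3–language E, translator 4–language A, translator 5–language F, translator 6–language C.
Every translator is matched, so this is a perfect matching.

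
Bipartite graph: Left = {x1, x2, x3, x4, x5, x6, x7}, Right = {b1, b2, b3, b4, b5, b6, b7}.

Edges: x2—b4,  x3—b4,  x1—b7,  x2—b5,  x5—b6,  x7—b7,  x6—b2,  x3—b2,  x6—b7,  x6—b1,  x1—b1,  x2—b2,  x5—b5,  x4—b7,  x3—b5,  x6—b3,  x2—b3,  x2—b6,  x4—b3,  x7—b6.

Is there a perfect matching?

Yes

A valid assignment of size 7: x1–b1, x2–b4, x3–b2, x4–b7, x5–b5, x6–b3, x7–b6.
All 7 left vertices are covered.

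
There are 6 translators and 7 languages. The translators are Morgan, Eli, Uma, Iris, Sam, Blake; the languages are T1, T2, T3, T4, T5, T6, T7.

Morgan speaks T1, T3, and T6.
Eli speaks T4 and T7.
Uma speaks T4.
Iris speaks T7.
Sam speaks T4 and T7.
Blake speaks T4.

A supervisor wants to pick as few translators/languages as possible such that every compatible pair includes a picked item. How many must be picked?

3

{Morgan, T4, T7} is a vertex cover of size 3: every edge has an endpoint in this set.
No smaller cover exists because Morgan–T6, Eli–T7, Uma–T4 is a matching of size 3, and a cover must include an endpoint of each of these disjoint edges (König's theorem).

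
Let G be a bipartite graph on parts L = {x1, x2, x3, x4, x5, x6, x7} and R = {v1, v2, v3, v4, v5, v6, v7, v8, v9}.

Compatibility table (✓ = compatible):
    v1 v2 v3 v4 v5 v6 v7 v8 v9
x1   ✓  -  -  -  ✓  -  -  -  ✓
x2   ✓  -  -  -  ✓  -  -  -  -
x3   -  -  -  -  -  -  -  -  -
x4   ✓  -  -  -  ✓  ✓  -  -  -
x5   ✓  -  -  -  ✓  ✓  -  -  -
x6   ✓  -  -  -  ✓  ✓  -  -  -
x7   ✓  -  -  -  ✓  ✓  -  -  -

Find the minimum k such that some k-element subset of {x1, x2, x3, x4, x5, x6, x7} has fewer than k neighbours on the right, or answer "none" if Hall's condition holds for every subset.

Take S = {x3}. Its neighbourhood is {}, so |N(S)| = 0 < |S| = 1.

1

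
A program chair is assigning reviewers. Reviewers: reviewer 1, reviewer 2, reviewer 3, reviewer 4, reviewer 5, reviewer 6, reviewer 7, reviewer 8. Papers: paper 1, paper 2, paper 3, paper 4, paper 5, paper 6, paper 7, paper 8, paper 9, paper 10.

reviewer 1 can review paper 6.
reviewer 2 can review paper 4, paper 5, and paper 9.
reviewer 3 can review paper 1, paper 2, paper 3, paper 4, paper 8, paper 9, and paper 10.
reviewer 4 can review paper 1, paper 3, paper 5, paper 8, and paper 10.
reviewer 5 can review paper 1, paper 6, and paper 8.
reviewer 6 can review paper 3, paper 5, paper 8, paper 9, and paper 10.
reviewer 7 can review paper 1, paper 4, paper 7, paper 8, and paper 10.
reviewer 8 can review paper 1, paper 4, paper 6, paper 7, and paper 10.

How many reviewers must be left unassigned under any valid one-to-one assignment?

0

For example, pair reviewer 1–paper 6, reviewer 2–paper 5, reviewer 3–paper 2, reviewer 4–paper 3, reviewer 5–paper 1, reviewer 6–paper 9, reviewer 7–paper 4, reviewer 8–paper 10.
All 8 reviewers are matched, so no larger matching exists.
That matches 8 of the 8, leaving 0 unmatched; no matching can do better.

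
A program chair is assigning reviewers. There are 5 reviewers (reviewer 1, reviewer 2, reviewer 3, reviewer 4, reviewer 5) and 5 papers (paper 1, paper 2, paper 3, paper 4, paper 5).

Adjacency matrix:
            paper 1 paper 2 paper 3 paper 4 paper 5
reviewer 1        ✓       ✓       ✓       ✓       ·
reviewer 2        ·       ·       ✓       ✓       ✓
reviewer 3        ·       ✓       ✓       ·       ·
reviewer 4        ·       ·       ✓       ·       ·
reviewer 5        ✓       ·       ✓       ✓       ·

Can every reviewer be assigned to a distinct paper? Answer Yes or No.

Yes

One maximum matching: reviewer 1–paper 1, reviewer 2–paper 5, reviewer 3–paper 2, reviewer 4–paper 3, reviewer 5–paper 4.
All 5 reviewers are covered.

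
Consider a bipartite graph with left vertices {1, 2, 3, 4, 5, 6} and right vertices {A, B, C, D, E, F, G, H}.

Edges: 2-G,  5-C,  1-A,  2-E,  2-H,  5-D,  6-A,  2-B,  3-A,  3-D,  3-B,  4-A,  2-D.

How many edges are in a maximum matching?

4

For example, pair 1-A, 2-G, 3-B, 5-C.
The set {1, 4, 6} has only 1 neighbour ({A}), so by Hall's theorem at most 4 of the 6 left vertices can be matched.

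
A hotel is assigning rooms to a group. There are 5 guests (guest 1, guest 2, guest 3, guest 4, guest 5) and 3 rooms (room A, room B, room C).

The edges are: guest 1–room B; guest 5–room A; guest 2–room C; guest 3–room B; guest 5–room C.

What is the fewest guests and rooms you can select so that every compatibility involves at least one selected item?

3

The 3 edges guest 1–room B, guest 2–room C, guest 5–room A form a matching, so any vertex cover needs at least 3 vertices (one per matched edge).
Conversely {guest 2, guest 5, room B} meets every edge and has exactly 3 vertices, so 3 is optimal.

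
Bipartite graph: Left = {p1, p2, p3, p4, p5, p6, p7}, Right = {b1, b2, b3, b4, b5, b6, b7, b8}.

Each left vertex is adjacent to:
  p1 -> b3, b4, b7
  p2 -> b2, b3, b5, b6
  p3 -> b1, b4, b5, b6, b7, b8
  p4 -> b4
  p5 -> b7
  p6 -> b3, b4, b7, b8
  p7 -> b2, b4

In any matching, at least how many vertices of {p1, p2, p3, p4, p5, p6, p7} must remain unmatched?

For example, pair p1–b3, p2–b6, p3–b1, p4–b4, p5–b7, p6–b8, p7–b2.
This saturates every left vertex, so 7 is the maximum.
That matches 7 of the 7, leaving 0 unmatched; no matching can do better.

0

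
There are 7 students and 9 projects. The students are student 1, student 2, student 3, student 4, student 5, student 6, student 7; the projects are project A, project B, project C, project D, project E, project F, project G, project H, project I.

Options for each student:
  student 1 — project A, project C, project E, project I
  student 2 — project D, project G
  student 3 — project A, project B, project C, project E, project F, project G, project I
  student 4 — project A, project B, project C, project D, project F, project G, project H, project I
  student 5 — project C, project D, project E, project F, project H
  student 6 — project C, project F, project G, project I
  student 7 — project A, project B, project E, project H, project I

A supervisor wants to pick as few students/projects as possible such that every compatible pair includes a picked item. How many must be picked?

7

A maximum matching has 7 edges (e.g. student 1–project E, student 2–project D, student 3–project F, student 4–project G, student 5–project H, student 6–project C, student 7–project I).
By König's theorem the minimum vertex cover has the same size. One such cover is {student 1, student 2, student 3, student 4, student 5, student 6, student 7}.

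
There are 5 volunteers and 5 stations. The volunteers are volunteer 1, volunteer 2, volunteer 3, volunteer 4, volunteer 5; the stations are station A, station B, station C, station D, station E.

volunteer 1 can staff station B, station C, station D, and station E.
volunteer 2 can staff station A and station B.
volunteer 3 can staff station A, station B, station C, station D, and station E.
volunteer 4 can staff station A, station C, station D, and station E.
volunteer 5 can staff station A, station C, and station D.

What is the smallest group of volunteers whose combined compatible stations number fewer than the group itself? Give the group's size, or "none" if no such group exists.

A matching saturating every volunteer exists, for instance volunteer 1→station C, volunteer 2→station B, volunteer 3→station E, volunteer 4→station D, volunteer 5→station A.
By Hall's marriage theorem, this means |N(S)| ≥ |S| for every subset S, so no violating subset exists.

none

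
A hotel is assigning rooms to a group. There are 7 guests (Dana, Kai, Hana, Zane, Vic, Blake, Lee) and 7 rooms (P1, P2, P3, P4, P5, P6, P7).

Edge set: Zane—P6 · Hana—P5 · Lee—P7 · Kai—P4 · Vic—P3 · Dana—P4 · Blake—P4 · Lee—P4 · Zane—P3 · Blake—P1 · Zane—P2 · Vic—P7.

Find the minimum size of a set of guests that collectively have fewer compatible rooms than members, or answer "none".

Take S = {Dana, Kai}. Its neighbourhood is {P4}, so |N(S)| = 1 < |S| = 2.
No single vertex violates Hall's condition since each has at least one neighbour, so 2 is the minimum.

2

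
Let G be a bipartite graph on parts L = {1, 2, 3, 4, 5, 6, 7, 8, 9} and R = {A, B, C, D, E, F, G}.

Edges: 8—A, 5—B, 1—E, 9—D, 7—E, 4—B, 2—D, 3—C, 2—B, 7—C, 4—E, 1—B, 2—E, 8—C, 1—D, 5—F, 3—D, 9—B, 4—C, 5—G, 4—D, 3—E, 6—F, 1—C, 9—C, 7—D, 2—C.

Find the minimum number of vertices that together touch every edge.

7

{5, 6, 8, B, C, D, E} is a vertex cover of size 7: every edge has an endpoint in this set.
No smaller cover exists because 1–E, 2–D, 3–C, 4–B, 5–G, 6–F, 8–A is a matching of size 7, and a cover must include an endpoint of each of these disjoint edges (König's theorem).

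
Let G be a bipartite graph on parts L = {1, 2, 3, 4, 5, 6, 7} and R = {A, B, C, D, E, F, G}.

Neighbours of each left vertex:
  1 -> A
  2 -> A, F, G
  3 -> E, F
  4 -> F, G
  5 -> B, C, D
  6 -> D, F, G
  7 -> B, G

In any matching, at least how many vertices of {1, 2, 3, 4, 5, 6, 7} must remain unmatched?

For example, pair 1-A, 2-G, 3-E, 4-F, 5-C, 6-D, 7-B.
This saturates every left vertex, so 7 is the maximum.
That matches 7 of the 7, leaving 0 unmatched; no matching can do better.

0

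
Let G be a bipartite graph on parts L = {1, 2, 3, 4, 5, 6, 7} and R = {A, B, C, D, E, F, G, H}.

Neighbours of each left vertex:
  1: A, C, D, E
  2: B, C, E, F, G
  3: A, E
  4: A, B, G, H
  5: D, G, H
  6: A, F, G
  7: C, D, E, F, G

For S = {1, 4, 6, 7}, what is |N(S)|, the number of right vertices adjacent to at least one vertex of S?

8

The union of neighbours of {1, 4, 6, 7} is {A, B, C, D, E, F, G, H}, which has 8 elements.
Since |N(S)| = 8 ≥ |S| = 4, Hall's condition holds for this subset.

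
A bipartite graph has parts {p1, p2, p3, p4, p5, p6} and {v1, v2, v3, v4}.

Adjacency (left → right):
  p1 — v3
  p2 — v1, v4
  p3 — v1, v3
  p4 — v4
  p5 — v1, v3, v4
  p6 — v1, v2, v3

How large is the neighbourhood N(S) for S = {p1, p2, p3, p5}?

The union of neighbours of {p1, p2, p3, p5} is {v1, v3, v4}, which has 3 elements.
Since |N(S)| = 3 < |S| = 4, Hall's condition fails for this subset.

3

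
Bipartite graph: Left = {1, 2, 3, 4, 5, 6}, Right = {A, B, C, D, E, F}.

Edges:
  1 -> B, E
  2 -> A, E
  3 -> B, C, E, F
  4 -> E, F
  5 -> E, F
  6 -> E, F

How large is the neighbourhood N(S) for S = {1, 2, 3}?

5

The union of neighbours of {1, 2, 3} is {A, B, C, E, F}, which has 5 elements.
Since |N(S)| = 5 ≥ |S| = 3, Hall's condition holds for this subset.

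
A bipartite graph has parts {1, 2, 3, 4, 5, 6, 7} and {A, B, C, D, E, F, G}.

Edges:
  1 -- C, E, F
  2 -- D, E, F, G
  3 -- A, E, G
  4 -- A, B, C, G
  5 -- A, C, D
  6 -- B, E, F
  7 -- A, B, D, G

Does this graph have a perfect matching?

For example, pair 1-F, 2-D, 3-A, 4-G, 5-C, 6-E, 7-B.
All 7 left vertices are covered.

Yes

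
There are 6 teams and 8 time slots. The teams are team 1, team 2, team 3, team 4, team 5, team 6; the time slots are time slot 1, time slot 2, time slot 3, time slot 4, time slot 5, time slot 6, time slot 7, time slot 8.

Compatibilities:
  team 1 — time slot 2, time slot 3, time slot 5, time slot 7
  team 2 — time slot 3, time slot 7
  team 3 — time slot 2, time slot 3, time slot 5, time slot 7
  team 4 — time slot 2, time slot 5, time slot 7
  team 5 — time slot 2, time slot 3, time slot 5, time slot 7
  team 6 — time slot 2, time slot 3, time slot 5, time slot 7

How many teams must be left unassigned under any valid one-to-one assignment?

2

One maximum matching: team 1→time slot 7, team 2→time slot 3, team 3→time slot 5, team 4→time slot 2.
The set {team 1, team 2, team 3, team 4, team 5, team 6} has only 4 neighbours ({time slot 2, time slot 3, time slot 5, time slot 7}), so by Hall's theorem at most 4 of the 6 teams can be matched.
That matches 4 of the 6, leaving 2 unmatched; no matching can do better.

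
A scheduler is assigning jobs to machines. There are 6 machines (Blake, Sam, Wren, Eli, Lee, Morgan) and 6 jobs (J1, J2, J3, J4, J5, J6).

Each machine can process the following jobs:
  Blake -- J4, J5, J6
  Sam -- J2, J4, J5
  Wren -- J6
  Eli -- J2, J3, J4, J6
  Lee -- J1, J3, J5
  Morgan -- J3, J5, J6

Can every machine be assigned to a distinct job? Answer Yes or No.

Yes

A valid assignment of size 6: Blake→J4, Sam→J5, Wren→J6, Eli→J2, Lee→J1, Morgan→J3.
Every machine is matched, so this is a perfect matching.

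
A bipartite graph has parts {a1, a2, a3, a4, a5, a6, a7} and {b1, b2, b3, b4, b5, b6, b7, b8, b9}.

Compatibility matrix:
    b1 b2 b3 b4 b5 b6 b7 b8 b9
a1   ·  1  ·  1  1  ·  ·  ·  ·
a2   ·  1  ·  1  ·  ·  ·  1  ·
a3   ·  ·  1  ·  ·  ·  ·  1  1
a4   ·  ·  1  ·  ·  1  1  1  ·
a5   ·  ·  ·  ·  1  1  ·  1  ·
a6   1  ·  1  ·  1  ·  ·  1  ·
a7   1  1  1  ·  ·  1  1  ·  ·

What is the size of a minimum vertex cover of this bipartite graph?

{a1, a2, a3, a4, a5, a6, a7} is a vertex cover of size 7: every edge has an endpoint in this set.
No smaller cover exists because a1–b5, a2–b4, a3–b9, a4–b3, a5–b6, a6–b8, a7–b7 is a matching of size 7, and a cover must include an endpoint of each of these disjoint edges (König's theorem).

7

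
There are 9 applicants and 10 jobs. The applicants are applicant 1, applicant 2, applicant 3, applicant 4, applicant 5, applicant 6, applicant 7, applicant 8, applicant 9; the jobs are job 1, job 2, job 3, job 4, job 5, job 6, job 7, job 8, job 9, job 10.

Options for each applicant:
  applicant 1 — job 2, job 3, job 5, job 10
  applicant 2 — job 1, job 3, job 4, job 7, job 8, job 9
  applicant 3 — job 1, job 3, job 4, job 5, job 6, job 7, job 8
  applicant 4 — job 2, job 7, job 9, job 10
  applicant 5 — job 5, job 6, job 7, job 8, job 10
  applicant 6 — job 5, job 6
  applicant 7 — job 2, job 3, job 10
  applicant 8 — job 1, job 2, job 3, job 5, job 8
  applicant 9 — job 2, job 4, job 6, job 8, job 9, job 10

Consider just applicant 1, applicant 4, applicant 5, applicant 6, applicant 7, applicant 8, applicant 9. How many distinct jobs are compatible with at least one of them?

The union of neighbours of {applicant 1, applicant 4, applicant 5, applicant 6, applicant 7, applicant 8, applicant 9} is {job 1, job 2, job 3, job 4, job 5, job 6, job 7, job 8, job 9, job 10}, which has 10 elements.
Since |N(S)| = 10 ≥ |S| = 7, Hall's condition holds for this subset.

10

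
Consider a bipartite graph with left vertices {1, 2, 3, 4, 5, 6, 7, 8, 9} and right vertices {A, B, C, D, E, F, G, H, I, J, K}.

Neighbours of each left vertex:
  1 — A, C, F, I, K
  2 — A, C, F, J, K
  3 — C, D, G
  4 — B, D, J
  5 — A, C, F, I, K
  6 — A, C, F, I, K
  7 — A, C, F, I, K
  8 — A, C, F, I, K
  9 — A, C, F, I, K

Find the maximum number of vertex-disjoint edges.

8

For example, pair 1-C, 2-J, 3-G, 4-B, 5-I, 6-F, 7-A, 8-K.
The set {1, 5, 6, 7, 8, 9} has only 5 neighbours ({A, C, F, I, K}), so by Hall's theorem at most 8 of the 9 left vertices can be matched.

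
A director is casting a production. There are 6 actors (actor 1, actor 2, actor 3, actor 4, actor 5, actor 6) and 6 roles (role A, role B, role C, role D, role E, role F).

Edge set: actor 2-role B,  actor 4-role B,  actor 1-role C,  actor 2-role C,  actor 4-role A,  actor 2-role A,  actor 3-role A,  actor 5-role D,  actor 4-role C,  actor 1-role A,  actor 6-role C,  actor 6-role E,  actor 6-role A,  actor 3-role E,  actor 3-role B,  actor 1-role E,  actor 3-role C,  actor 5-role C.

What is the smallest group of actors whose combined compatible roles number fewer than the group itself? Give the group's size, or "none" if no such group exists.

5

Take S = {actor 1, actor 2, actor 3, actor 4, actor 6}. Its neighbourhood is {role A, role B, role C, role E}, so |N(S)| = 4 < |S| = 5.
Every subset of size less than 5 has at least as many neighbours as members, so 5 is the minimum.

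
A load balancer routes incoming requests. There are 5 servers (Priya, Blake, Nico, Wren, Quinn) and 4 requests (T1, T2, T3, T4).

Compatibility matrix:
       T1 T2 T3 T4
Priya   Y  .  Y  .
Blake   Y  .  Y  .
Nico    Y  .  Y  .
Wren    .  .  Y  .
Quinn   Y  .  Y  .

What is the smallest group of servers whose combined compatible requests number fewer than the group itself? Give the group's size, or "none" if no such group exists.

Take S = {Priya, Blake, Nico}. Its neighbourhood is {T1, T3}, so |N(S)| = 2 < |S| = 3.
Every subset of size less than 3 has at least as many neighbours as members, so 3 is the minimum.

3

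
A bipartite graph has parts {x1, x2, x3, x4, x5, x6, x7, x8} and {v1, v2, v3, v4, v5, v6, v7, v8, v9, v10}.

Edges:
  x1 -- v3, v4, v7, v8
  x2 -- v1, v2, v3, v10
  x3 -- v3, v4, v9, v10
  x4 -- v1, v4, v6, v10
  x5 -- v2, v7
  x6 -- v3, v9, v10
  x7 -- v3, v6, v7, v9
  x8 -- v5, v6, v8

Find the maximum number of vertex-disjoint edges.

8

For example, pair x1-v8, x2-v10, x3-v4, x4-v1, x5-v2, x6-v3, x7-v7, x8-v6.
All 8 left vertices are matched, so no larger matching exists.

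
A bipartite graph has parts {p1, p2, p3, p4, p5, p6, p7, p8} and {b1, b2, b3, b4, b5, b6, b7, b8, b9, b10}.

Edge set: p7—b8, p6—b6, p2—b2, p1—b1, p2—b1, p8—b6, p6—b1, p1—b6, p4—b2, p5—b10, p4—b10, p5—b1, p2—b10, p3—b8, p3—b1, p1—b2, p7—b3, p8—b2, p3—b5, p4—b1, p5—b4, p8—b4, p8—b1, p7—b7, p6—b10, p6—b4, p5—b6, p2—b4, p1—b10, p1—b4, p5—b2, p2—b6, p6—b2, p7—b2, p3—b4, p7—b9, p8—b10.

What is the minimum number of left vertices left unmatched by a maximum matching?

1

A valid assignment of size 7: p1–b2, p2–b4, p3–b5, p4–b10, p5–b6, p6–b1, p7–b7.
The set {p1, p2, p4, p5, p6, p8} has only 5 neighbours ({b1, b10, b2, b4, b6}), so by Hall's theorem at most 7 of the 8 left vertices can be matched.
That matches 7 of the 8, leaving 1 unmatched; no matching can do better.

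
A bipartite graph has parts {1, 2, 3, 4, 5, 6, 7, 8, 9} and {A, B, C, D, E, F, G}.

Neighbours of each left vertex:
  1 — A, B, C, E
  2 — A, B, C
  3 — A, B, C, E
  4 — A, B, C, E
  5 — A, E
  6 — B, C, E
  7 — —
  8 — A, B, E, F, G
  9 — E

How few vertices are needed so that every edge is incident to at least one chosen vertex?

The 5 edges 1–C, 2–A, 3–E, 4–B, 8–G form a matching, so any vertex cover needs at least 5 vertices (one per matched edge).
Conversely {8, A, B, C, E} meets every edge and has exactly 5 vertices, so 5 is optimal.

5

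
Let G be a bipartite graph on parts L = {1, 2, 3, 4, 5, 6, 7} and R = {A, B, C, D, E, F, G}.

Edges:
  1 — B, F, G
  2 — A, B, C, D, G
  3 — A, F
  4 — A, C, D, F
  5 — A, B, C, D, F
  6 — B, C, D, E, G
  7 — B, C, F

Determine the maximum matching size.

7

A valid assignment of size 7: 1–F, 2–G, 3–A, 4–C, 5–D, 6–E, 7–B.
This saturates every left vertex, so 7 is the maximum.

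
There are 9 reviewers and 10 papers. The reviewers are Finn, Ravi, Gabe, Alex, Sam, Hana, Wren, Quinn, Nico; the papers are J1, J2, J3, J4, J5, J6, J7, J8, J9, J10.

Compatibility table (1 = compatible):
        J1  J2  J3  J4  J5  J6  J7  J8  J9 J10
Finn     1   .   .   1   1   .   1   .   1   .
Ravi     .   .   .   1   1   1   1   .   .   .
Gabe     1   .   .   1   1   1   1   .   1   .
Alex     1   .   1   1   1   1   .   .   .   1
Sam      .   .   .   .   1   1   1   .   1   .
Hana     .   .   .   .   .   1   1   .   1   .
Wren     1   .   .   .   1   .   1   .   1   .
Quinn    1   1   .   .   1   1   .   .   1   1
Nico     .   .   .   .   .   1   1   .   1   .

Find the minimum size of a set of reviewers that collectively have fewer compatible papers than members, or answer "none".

Take S = {Finn, Ravi, Gabe, Sam, Hana, Wren, Nico}. Its neighbourhood is {J1, J4, J5, J6, J7, J9}, so |N(S)| = 6 < |S| = 7.
Every subset of size less than 7 has at least as many neighbours as members, so 7 is the minimum.

7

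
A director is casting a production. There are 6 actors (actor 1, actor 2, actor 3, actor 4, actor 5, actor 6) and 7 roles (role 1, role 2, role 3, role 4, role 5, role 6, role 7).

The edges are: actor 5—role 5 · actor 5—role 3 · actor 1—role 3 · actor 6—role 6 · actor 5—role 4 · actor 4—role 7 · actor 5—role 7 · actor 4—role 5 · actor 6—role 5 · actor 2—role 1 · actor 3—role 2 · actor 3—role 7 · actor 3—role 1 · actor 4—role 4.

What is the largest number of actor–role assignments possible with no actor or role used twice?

A valid assignment of size 6: actor 1-role 3, actor 2-role 1, actor 3-role 2, actor 4-role 4, actor 5-role 7, actor 6-role 5.
This saturates every actor, so 6 is the maximum.

6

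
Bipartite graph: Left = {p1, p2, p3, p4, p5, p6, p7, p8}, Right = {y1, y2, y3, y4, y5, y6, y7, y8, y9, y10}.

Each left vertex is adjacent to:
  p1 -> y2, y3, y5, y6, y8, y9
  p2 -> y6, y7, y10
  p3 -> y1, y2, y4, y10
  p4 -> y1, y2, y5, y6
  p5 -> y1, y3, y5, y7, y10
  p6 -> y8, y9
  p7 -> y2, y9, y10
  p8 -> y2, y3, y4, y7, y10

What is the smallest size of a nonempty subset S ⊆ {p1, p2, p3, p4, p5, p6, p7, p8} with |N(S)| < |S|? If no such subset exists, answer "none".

A matching saturating every left vertex exists, for instance p1→y6, p2→y10, p3→y4, p4→y1, p5→y3, p6→y8, p7→y2, p8→y7.
By Hall's marriage theorem, this means |N(S)| ≥ |S| for every subset S, so no violating subset exists.

none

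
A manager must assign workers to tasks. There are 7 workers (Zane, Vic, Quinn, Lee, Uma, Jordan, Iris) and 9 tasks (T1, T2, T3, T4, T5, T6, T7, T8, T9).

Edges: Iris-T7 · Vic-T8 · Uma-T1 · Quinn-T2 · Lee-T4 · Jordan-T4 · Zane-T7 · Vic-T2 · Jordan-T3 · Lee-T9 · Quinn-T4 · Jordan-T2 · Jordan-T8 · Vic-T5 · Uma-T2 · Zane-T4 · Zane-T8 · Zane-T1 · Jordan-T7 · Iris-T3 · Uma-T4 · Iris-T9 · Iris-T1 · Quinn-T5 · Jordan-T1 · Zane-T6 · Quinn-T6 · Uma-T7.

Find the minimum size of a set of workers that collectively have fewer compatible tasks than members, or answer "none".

none

A matching saturating every worker exists, for instance Zane→T7, Vic→T8, Quinn→T5, Lee→T4, Uma→T2, Jordan→T3, Iris→T9.
By Hall's marriage theorem, this means |N(S)| ≥ |S| for every subset S, so no violating subset exists.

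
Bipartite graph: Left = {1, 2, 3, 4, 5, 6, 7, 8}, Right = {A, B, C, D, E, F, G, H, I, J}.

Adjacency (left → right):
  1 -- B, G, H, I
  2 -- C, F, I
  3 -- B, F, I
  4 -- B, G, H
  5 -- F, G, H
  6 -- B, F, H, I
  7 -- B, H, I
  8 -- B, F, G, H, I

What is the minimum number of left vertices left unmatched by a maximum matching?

A valid assignment of size 6: 1–I, 2–C, 3–F, 4–H, 5–G, 6–B.
The set {1, 3, 4, 5, 6, 7, 8} has only 5 neighbours ({B, F, G, H, I}), so by Hall's theorem at most 6 of the 8 left vertices can be matched.
That matches 6 of the 8, leaving 2 unmatched; no matching can do better.

2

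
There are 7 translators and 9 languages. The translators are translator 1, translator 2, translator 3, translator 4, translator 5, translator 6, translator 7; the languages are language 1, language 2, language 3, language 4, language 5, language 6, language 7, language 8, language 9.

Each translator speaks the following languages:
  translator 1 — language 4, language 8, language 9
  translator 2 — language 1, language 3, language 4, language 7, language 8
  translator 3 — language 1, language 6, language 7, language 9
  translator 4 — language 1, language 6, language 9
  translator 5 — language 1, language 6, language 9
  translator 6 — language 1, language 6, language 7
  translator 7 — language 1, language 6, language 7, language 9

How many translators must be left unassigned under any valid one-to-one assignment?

1

For example, pair translator 1–language 4, translator 2–language 8, translator 3–language 1, translator 4–language 6, translator 5–language 9, translator 6–language 7.
The set {translator 3, translator 4, translator 5, translator 6, translator 7} has only 4 neighbours ({language 1, language 6, language 7, language 9}), so by Hall's theorem at most 6 of the 7 translators can be matched.
That matches 6 of the 7, leaving 1 unmatched; no matching can do better.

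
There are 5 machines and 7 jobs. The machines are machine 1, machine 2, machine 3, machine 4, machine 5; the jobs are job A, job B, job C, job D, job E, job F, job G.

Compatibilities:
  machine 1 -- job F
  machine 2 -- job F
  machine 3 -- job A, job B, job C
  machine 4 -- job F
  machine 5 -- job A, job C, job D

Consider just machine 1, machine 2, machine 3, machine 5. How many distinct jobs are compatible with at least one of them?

The union of neighbours of {machine 1, machine 2, machine 3, machine 5} is {job A, job B, job C, job D, job F}, which has 5 elements.
Since |N(S)| = 5 ≥ |S| = 4, Hall's condition holds for this subset.

5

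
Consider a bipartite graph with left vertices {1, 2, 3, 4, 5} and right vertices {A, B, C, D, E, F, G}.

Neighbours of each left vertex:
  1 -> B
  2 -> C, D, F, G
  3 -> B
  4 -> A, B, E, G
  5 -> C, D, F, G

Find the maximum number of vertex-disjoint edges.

A valid assignment of size 4: 1→B, 2→C, 4→E, 5→F.
The set {1, 3} has only 1 neighbour ({B}), so by Hall's theorem at most 4 of the 5 left vertices can be matched.

4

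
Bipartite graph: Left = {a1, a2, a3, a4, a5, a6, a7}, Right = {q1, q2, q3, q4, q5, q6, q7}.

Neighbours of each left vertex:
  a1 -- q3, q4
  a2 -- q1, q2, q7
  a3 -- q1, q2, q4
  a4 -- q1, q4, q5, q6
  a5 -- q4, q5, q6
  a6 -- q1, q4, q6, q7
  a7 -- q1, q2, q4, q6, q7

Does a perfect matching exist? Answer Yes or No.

For example, pair a1–q3, a2–q7, a3–q2, a4–q1, a5–q5, a6–q4, a7–q6.
All 7 left vertices are covered.

Yes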